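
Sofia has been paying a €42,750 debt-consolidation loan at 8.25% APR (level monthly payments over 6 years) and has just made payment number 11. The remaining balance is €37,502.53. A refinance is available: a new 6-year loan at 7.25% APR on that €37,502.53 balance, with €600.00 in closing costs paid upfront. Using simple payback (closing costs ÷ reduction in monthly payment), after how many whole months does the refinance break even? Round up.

6 months

Current payment = 42,750 × 8.25%/12 / (1 − (1+0.0068750)^−72) = €754.78.
Refinanced payment = 37,502.53 × 0.0060417 / (1 − (1+0.0060417)^−72) = €643.89.
Monthly savings = €754.78 − €643.89 = €110.89.
Break-even = €600.00 / €110.89 = 5.41 → 6 months.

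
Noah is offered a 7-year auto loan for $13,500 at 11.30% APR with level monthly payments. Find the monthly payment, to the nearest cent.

Monthly rate = 11.3%/12 = 0.0094167; payment = 13,500 × 0.0094167 / (1 − (1+0.0094167)^−84) = $233.29.

$233.29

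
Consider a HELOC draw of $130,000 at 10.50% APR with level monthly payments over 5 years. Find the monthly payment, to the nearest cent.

$2,794.21

At 10.50% the monthly rate is 0.0087500, so the payment is 130,000 × 0.0087500 / (1 − 1.0087500^−60) = $2,794.21.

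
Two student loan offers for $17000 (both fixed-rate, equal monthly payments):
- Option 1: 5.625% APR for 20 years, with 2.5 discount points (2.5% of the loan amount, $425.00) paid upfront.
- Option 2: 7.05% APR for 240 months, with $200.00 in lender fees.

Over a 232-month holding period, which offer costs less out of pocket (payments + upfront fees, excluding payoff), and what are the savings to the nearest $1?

Option 1 by $3,062

Option 1: at 5.625% the monthly rate is 0.0046875, so the payment is 17,000 × 0.0046875 / (1 − 1.0046875^−240) = $118.14.
Option 2: at 7.05% the monthly rate is 0.0058750, so the payment is 17,000 × 0.0058750 / (1 − 1.0058750^−240) = $132.31.
Over 232 months: Option 1 costs 232 × $118.14 + $425.00 = $27,833.48; Option 2 costs 232 × $132.31 + $200.00 = $30,895.92.
Option 1 is cheaper by $30,895.92 − $27,833.48 = $3,062.44.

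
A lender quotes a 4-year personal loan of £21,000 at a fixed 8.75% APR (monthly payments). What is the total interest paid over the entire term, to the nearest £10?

£3,960

Monthly rate = 8.75%/12 = 0.0072917; payment = 21,000 × 0.0072917 / (1 − (1+0.0072917)^−48) = £520.10.
Total paid = 48 × £520.10 = £24,964.80; interest = £24,964.80 − £21,000 = £3,964.80.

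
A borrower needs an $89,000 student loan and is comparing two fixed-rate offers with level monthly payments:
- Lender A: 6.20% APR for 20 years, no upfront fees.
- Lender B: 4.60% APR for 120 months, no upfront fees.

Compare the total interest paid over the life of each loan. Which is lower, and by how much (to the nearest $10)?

Lender A: monthly rate = 6.2%/12 = 0.0051667; payment = 89,000 × 0.0051667 / (1 − (1+0.0051667)^−240) = $647.94.
Total interest on Lender A = 240 × $647.94 − $89,000 = $66,505.60.
Lender B: at 4.60% the monthly rate is 0.0038333, so the payment is 89,000 × 0.0038333 / (1 − 1.0038333^−120) = $926.68.
Total interest on Lender B = 120 × $926.68 − $89,000 = $22,201.60.
Lender B is lower by $44,304.00.

Lender B by $44,300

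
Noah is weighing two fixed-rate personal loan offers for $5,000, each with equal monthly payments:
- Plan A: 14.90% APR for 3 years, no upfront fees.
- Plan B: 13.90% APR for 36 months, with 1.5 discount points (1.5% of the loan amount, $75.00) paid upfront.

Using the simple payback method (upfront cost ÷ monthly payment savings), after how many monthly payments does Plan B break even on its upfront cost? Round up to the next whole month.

31 months

Plan A: at 14.90% the monthly rate is 0.0124167, so the payment is 5,000 × 0.0124167 / (1 − 1.0124167^−36) = $173.08.
Plan B: monthly rate = 13.9%/12 = 0.0115833; payment = 5,000 × 0.0115833 / (1 − (1+0.0115833)^−36) = $170.65.
Monthly savings = $173.08 − $170.65 = $2.43.
Break-even = $75.00 / $2.43 = 30.86 → 31 months.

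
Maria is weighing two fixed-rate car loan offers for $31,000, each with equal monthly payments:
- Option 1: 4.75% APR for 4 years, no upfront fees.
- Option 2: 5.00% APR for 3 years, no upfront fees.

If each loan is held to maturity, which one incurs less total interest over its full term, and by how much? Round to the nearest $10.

Option 2 by $650

Option 1: at 4.75% the monthly rate is 0.0039583, so the payment is 31,000 × 0.0039583 / (1 − 1.0039583^−48) = $710.40.
Total interest on Option 1 = 48 × $710.40 − $31,000 = $3,099.20.
Option 2: monthly rate = 5%/12 = 0.0041667; payment = 31,000 × 0.0041667 / (1 − (1+0.0041667)^−36) = $929.10.
Total interest on Option 2 = 36 × $929.10 − $31,000 = $2,447.60.
Option 2 is lower by $651.60.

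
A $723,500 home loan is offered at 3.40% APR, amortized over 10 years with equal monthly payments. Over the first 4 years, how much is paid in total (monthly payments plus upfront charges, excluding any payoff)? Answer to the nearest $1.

Monthly rate = 3.4%/12 = 0.0028333; payment = 723,500 × 0.0028333 / (1 − (1+0.0028333)^−120) = $7,120.55.
Total outlay = 48 × $7,120.55 = $341,786.40.

$341,786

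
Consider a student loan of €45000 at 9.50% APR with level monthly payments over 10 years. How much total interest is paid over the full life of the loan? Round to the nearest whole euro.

At 9.50% the monthly rate is 0.0079167, so the payment is 45,000 × 0.0079167 / (1 − 1.0079167^−120) = €582.29.
Total paid = 120 × €582.29 = €69,874.80; interest = €69,874.80 − €45,000 = €24,874.80.

€24,875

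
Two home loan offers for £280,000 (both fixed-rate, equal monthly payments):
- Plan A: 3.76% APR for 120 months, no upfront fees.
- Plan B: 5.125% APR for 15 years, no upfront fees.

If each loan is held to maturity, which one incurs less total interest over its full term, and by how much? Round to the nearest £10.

Plan A: monthly rate = 3.76%/12 = 0.0031333; payment = 280,000 × 0.0031333 / (1 − (1+0.0031333)^−120) = £2,803.04.
Total interest on Plan A = 120 × £2,803.04 − £280,000 = £56,364.80.
Plan B: at 5.125% the monthly rate is 0.0042708, so the payment is 280,000 × 0.0042708 / (1 − 1.0042708^−180) = £2,232.50.
Total interest on Plan B = 180 × £2,232.50 − £280,000 = £121,850.00.
Plan A is lower by £65,485.20.

Plan A by £65,490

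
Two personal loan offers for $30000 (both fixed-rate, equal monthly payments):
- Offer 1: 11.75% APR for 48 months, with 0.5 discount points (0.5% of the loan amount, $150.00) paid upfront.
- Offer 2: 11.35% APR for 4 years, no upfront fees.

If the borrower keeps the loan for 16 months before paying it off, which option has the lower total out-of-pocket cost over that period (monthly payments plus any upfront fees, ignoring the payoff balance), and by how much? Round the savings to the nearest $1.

Offer 1: at 11.75% the monthly rate is 0.0097917, so the payment is 30,000 × 0.0097917 / (1 − 1.0097917^−48) = $786.34.
Offer 2: monthly rate = 11.35%/12 = 0.0094583; payment = 30,000 × 0.0094583 / (1 − (1+0.0094583)^−48) = $780.47.
Over 16 months: Offer 1 costs 16 × $786.34 + $150.00 = $12,731.44; Offer 2 costs 16 × $780.47 = $12,487.52.
Offer 2 is cheaper by $12,731.44 − $12,487.52 = $243.92.

Offer 2 by $244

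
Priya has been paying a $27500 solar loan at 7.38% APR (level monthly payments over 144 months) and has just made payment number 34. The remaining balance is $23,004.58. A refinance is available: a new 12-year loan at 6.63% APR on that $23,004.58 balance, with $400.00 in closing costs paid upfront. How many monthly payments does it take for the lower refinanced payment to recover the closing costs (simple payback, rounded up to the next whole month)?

8 months

Current payment = 27,500 × 7.38%/12 / (1 − (1+0.0061500)^−144) = $288.41.
Refinanced payment = 23,004.58 × 0.0055250 / (1 − (1+0.0055250)^−144) = $232.06.
Monthly savings = $288.41 − $232.06 = $56.35.
Break-even = $400.00 / $56.35 = 7.10 → 8 months.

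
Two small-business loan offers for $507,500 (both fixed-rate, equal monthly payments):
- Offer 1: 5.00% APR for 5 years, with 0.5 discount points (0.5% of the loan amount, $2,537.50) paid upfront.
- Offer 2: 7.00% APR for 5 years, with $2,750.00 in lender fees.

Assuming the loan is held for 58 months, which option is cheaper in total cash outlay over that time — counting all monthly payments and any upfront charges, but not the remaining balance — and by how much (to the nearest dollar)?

Offer 1: at 5.00% the monthly rate is 0.0041667, so the payment is 507,500 × 0.0041667 / (1 − 1.0041667^−60) = $9,577.15.
Offer 2: monthly rate = 7%/12 = 0.0058333; payment = 507,500 × 0.0058333 / (1 − (1+0.0058333)^−60) = $10,049.11.
Over 58 months: Offer 1 costs 58 × $9,577.15 + $2,537.50 = $558,012.20; Offer 2 costs 58 × $10,049.11 + $2,750.00 = $585,598.38.
Offer 1 is cheaper by $585,598.38 − $558,012.20 = $27,586.18.

Offer 1 by $27,586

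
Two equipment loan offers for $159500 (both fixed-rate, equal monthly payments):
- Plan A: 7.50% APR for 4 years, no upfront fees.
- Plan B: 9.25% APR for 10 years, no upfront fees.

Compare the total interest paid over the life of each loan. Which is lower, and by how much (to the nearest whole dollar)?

Plan A by $59,941

Plan A: monthly rate = 7.5%/12 = 0.0062500; payment = 159,500 × 0.0062500 / (1 − (1+0.0062500)^−48) = $3,856.53.
Total interest on Plan A = 48 × $3,856.53 − $159,500 = $25,613.44.
Plan B: at 9.25% the monthly rate is 0.0077083, so the payment is 159,500 × 0.0077083 / (1 − 1.0077083^−120) = $2,042.12.
Total interest on Plan B = 120 × $2,042.12 − $159,500 = $85,554.40.
Plan A is lower by $59,940.96.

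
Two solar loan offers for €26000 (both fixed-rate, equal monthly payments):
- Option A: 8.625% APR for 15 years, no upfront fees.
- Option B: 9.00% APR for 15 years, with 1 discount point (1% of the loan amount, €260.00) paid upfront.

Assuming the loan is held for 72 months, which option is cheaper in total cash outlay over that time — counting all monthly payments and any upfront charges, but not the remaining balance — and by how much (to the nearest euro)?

Option A: monthly rate = 8.625%/12 = 0.0071875; payment = 26,000 × 0.0071875 / (1 − (1+0.0071875)^−180) = €257.94.
Option B: monthly rate = 9%/12 = 0.0075000; payment = 26,000 × 0.0075000 / (1 − (1+0.0075000)^−180) = €263.71.
Over 72 months: Option A costs 72 × €257.94 = €18,571.68; Option B costs 72 × €263.71 + €260.00 = €19,247.12.
Option A is cheaper by €19,247.12 − €18,571.68 = €675.44.

Option A by €675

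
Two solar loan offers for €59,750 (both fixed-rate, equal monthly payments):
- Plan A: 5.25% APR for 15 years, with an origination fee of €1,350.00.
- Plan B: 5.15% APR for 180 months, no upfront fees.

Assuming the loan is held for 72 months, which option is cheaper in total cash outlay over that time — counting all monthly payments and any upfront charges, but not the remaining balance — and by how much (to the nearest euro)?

Plan A: at 5.25% the monthly rate is 0.0043750, so the payment is 59,750 × 0.0043750 / (1 − 1.0043750^−180) = €480.32.
Plan B: monthly rate = 5.15%/12 = 0.0042917; payment = 59,750 × 0.0042917 / (1 − (1+0.0042917)^−180) = €477.18.
Over 72 months: Plan A costs 72 × €480.32 + €1,350.00 = €35,933.04; Plan B costs 72 × €477.18 = €34,356.96.
Plan B is cheaper by €35,933.04 − €34,356.96 = €1,576.08.

Plan B by €1,576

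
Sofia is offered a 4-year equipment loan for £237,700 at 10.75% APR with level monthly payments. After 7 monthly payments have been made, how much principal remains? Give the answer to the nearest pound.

£209,042

With monthly rate i = 10.75%/12 = 0.0089583, the balance after k of n payments is P · [(1+i)^n − (1+i)^k] / [(1+i)^n − 1].
(1+0.0089583)^48 = 1.53431708 and (1+0.0089583)^7 = 1.06441901, so the balance is 237,700 × (1.53431708 − 1.06441901) / (1.53431708 − 1) = £209,042.11.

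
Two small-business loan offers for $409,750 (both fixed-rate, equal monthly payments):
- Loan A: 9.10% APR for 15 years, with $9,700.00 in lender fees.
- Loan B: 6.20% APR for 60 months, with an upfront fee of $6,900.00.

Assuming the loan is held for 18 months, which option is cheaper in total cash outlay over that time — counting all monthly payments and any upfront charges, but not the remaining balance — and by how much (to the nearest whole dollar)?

Loan A: monthly rate = 9.1%/12 = 0.0075833; payment = 409,750 × 0.0075833 / (1 − (1+0.0075833)^−180) = $4,180.37.
Loan B: monthly rate = 6.2%/12 = 0.0051667; payment = 409,750 × 0.0051667 / (1 − (1+0.0051667)^−60) = $7,959.78.
Over 18 months: Loan A costs 18 × $4,180.37 + $9,700.00 = $84,946.66; Loan B costs 18 × $7,959.78 + $6,900.00 = $150,176.04.
Loan A is cheaper by $150,176.04 − $84,946.66 = $65,229.38.

Loan A by $65,229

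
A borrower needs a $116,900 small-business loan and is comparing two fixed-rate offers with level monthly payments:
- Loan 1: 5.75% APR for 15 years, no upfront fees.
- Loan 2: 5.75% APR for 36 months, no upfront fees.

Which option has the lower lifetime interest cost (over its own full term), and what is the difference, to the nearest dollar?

Loan 2 by $47,183

Loan 1: monthly rate = 5.75%/12 = 0.0047917; payment = 116,900 × 0.0047917 / (1 − (1+0.0047917)^−180) = $970.75.
Total interest on Loan 1 = 180 × $970.75 − $116,900 = $57,835.00.
Loan 2: monthly rate = 5.75%/12 = 0.0047917; payment = 116,900 × 0.0047917 / (1 − (1+0.0047917)^−36) = $3,543.10.
Total interest on Loan 2 = 36 × $3,543.10 − $116,900 = $10,651.60.
Loan 2 is lower by $47,183.40.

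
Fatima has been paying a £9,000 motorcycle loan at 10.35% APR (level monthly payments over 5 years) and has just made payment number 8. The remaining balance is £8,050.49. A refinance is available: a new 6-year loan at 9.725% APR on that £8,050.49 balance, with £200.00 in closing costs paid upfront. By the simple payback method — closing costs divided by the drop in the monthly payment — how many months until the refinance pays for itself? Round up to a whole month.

5 months

Current payment = 9,000 × 10.35%/12 / (1 − (1+0.0086250)^−60) = £192.78.
Refinanced payment = 8,050.49 × 0.0081042 / (1 − (1+0.0081042)^−72) = £148.03.
Monthly savings = £192.78 − £148.03 = £44.75.
Break-even = £200.00 / £44.75 = 4.47 → 5 months.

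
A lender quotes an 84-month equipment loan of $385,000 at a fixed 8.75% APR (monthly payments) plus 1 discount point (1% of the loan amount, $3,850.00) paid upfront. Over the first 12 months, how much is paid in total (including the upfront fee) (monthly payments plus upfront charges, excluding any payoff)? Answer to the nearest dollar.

$77,597

Monthly rate = 8.75%/12 = 0.0072917; payment = 385,000 × 0.0072917 / (1 − (1+0.0072917)^−84) = $6,145.56.
Total outlay = 12 × $6,145.56 + $3,850.00 = $77,596.72.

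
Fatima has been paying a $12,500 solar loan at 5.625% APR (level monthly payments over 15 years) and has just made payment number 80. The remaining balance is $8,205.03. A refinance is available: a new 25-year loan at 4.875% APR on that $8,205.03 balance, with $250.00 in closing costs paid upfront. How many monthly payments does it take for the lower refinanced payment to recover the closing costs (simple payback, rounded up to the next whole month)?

5 months

Current payment = 12,500 × 5.625%/12 / (1 − (1+0.0046875)^−180) = $102.97.
Refinanced payment = 8,205.03 × 0.0040625 / (1 − (1+0.0040625)^−300) = $47.37.
Monthly savings = $102.97 − $47.37 = $55.60.
Break-even = $250.00 / $55.60 = 4.50 → 5 months.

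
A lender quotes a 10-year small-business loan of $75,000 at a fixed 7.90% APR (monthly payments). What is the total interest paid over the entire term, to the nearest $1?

$33,720

Monthly rate = 7.9%/12 = 0.0065833; payment = 75,000 × 0.0065833 / (1 − (1+0.0065833)^−120) = $906.00.
Total paid = 120 × $906.00 = $108,720.00; interest = $108,720.00 − $75,000 = $33,720.00.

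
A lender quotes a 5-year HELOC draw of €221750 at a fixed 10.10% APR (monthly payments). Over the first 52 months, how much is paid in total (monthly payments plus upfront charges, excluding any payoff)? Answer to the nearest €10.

At 10.10% the monthly rate is 0.0084167, so the payment is 221,750 × 0.0084167 / (1 − 1.0084167^−60) = €4,722.45.
Total outlay = 52 × €4,722.45 = €245,567.40.

€245,570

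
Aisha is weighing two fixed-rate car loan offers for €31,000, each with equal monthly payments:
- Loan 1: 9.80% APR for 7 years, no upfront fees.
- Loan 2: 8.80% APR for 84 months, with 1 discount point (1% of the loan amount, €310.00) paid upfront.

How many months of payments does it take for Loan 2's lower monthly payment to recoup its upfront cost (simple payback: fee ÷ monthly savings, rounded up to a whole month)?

Loan 1: at 9.80% the monthly rate is 0.0081667, so the payment is 31,000 × 0.0081667 / (1 − 1.0081667^−84) = €511.44.
Loan 2: at 8.80% the monthly rate is 0.0073333, so the payment is 31,000 × 0.0073333 / (1 − 1.0073333^−84) = €495.62.
Monthly savings = €511.44 − €495.62 = €15.82.
Break-even = €310.00 / €15.82 = 19.60 → 20 months.

20 months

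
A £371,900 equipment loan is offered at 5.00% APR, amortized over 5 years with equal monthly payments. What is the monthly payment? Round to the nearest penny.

At 5.00% the monthly rate is 0.0041667, so the payment is 371,900 × 0.0041667 / (1 − 1.0041667^−60) = £7,018.21.

£7,018.21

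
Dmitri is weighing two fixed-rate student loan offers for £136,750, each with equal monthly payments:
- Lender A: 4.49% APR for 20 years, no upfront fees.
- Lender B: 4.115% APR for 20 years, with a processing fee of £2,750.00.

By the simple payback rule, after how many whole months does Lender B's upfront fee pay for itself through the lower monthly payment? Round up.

Lender A: at 4.49% the monthly rate is 0.0037417, so the payment is 136,750 × 0.0037417 / (1 − 1.0037417^−240) = £864.41.
Lender B: at 4.115% the monthly rate is 0.0034292, so the payment is 136,750 × 0.0034292 / (1 − 1.0034292^−240) = £836.99.
Monthly savings = £864.41 − £836.99 = £27.42.
Break-even = £2,750.00 / £27.42 = 100.29 → 101 months.

101 months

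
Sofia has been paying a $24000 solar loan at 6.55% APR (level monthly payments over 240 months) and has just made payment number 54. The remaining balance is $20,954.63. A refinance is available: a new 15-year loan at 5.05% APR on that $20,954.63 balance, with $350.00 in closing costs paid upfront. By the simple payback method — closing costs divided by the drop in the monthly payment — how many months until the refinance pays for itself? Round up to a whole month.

Current payment = 24,000 × 6.55%/12 / (1 − (1+0.0054583)^−240) = $179.64.
Refinanced payment = 20,954.63 × 0.0042083 / (1 − (1+0.0042083)^−180) = $166.25.
Monthly savings = $179.64 − $166.25 = $13.39.
Break-even = $350.00 / $13.39 = 26.14 → 27 months.

27 months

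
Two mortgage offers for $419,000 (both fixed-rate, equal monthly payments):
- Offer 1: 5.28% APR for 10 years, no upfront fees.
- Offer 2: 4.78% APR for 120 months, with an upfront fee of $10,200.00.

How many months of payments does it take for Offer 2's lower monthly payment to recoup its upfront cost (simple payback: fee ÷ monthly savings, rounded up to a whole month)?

100 months

Offer 1: at 5.28% the monthly rate is 0.0044000, so the payment is 419,000 × 0.0044000 / (1 − 1.0044000^−120) = $4,501.71.
Offer 2: at 4.78% the monthly rate is 0.0039833, so the payment is 419,000 × 0.0039833 / (1 − 1.0039833^−120) = $4,399.22.
Monthly savings = $4,501.71 − $4,399.22 = $102.49.
Break-even = $10,200.00 / $102.49 = 99.52 → 100 months.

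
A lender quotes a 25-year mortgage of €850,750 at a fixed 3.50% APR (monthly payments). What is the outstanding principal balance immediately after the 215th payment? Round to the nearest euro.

With monthly rate i = 3.5%/12 = 0.0029167, the balance after k of n payments is P · [(1+i)^n − (1+i)^k] / [(1+i)^n − 1].
(1+0.0029167)^300 = 2.39582211 and (1+0.0029167)^215 = 1.87043423, so the balance is 850,750 × (2.39582211 − 1.87043423) / (2.39582211 − 1) = €320,222.57.

€320,223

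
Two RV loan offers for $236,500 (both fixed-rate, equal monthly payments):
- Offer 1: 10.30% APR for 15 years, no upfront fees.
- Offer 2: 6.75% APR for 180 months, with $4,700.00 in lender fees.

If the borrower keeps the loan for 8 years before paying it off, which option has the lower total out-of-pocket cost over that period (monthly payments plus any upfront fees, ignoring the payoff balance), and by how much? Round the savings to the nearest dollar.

Offer 1: at 10.30% the monthly rate is 0.0085833, so the payment is 236,500 × 0.0085833 / (1 − 1.0085833^−180) = $2,585.02.
Offer 2: monthly rate = 6.75%/12 = 0.0056250; payment = 236,500 × 0.0056250 / (1 − (1+0.0056250)^−180) = $2,092.81.
Over 96 months: Offer 1 costs 96 × $2,585.02 = $248,161.92; Offer 2 costs 96 × $2,092.81 + $4,700.00 = $205,609.76.
Offer 2 is cheaper by $248,161.92 − $205,609.76 = $42,552.16.

Offer 2 by $42,552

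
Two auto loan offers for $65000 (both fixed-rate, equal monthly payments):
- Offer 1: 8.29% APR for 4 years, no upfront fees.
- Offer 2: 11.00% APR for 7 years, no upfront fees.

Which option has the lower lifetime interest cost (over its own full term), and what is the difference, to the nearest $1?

Offer 1: at 8.29% the monthly rate is 0.0069083, so the payment is 65,000 × 0.0069083 / (1 − 1.0069083^−48) = $1,595.70.
Total interest on Offer 1 = 48 × $1,595.70 − $65,000 = $11,593.60.
Offer 2: at 11.00% the monthly rate is 0.0091667, so the payment is 65,000 × 0.0091667 / (1 − 1.0091667^−84) = $1,112.96.
Total interest on Offer 2 = 84 × $1,112.96 − $65,000 = $28,488.64.
Offer 1 is lower by $16,895.04.

Offer 1 by $16,895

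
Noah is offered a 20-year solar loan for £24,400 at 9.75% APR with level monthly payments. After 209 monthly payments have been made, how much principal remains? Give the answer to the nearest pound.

With monthly rate i = 9.75%/12 = 0.0081250, the balance after k of n payments is P · [(1+i)^n − (1+i)^k] / [(1+i)^n − 1].
(1+0.0081250)^240 = 6.97352458 and (1+0.0081250)^209 = 5.42633259, so the balance is 24,400 × (6.97352458 − 5.42633259) / (6.97352458 − 1) = £6,319.80.

£6,320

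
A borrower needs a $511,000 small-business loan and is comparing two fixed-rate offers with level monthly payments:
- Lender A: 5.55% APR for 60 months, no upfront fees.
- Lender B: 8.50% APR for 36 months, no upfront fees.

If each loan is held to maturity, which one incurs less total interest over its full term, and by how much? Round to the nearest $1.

Lender B by $5,633

Lender A: at 5.55% the monthly rate is 0.0046250, so the payment is 511,000 × 0.0046250 / (1 − 1.0046250^−60) = $9,772.49.
Total interest on Lender A = 60 × $9,772.49 − $511,000 = $75,349.40.
Lender B: at 8.50% the monthly rate is 0.0070833, so the payment is 511,000 × 0.0070833 / (1 − 1.0070833^−36) = $16,131.01.
Total interest on Lender B = 36 × $16,131.01 − $511,000 = $69,716.36.
Lender B is lower by $5,633.04.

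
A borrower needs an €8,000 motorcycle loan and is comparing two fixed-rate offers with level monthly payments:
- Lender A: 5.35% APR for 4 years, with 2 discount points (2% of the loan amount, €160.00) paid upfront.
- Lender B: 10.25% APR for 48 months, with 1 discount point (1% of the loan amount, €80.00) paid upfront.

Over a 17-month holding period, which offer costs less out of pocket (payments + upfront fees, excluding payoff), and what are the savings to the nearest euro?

Lender A: monthly rate = 5.35%/12 = 0.0044583; payment = 8,000 × 0.0044583 / (1 − (1+0.0044583)^−48) = €185.51.
Lender B: at 10.25% the monthly rate is 0.0085417, so the payment is 8,000 × 0.0085417 / (1 − 1.0085417^−48) = €203.86.
Over 17 months: Lender A costs 17 × €185.51 + €160.00 = €3,313.67; Lender B costs 17 × €203.86 + €80.00 = €3,545.62.
Lender A is cheaper by €3,545.62 − €3,313.67 = €231.95.

Lender A by €232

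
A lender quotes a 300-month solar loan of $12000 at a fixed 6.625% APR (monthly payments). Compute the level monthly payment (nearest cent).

$81.96

Monthly rate = 6.625%/12 = 0.0055208; payment = 12,000 × 0.0055208 / (1 − (1+0.0055208)^−300) = $81.96.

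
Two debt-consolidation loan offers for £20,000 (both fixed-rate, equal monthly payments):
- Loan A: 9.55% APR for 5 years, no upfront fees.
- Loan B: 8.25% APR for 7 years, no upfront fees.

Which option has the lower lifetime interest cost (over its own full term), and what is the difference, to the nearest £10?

Loan A: at 9.55% the monthly rate is 0.0079583, so the payment is 20,000 × 0.0079583 / (1 − 1.0079583^−60) = £420.53.
Total interest on Loan A = 60 × £420.53 − £20,000 = £5,231.80.
Loan B: at 8.25% the monthly rate is 0.0068750, so the payment is 20,000 × 0.0068750 / (1 − 1.0068750^−84) = £314.22.
Total interest on Loan B = 84 × £314.22 − £20,000 = £6,394.48.
Loan A is lower by £1,162.68.

Loan A by £1,160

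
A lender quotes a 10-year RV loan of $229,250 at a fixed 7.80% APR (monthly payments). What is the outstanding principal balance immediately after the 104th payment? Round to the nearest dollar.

With monthly rate i = 7.8%/12 = 0.0065000, the balance after k of n payments is P · [(1+i)^n − (1+i)^k] / [(1+i)^n − 1].
(1+0.0065000)^120 = 2.17597302 and (1+0.0065000)^104 = 1.96170202, so the balance is 229,250 × (2.17597302 − 1.96170202) / (2.17597302 − 1) = $41,771.05.

$41,771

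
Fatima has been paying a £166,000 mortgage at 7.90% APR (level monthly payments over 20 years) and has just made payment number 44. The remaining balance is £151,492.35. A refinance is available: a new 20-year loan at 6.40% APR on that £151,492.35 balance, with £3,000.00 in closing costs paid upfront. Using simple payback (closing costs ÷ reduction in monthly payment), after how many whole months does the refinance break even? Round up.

12 months

Current payment = 166,000 × 7.9%/12 / (1 − (1+0.0065833)^−240) = £1,378.18.
Refinanced payment = 151,492.35 × 0.0053333 / (1 − (1+0.0053333)^−240) = £1,120.59.
Monthly savings = £1,378.18 − £1,120.59 = £257.59.
Break-even = £3,000.00 / £257.59 = 11.65 → 12 months.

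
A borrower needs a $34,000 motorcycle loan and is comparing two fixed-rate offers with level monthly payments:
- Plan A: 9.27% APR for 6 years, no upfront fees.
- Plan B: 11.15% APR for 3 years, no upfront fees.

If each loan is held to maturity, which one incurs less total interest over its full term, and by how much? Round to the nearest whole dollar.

Plan B by $4,296

Plan A: monthly rate = 9.27%/12 = 0.0077250; payment = 34,000 × 0.0077250 / (1 − (1+0.0077250)^−72) = $617.43.
Total interest on Plan A = 72 × $617.43 − $34,000 = $10,454.96.
Plan B: monthly rate = 11.15%/12 = 0.0092917; payment = 34,000 × 0.0092917 / (1 − (1+0.0092917)^−36) = $1,115.53.
Total interest on Plan B = 36 × $1,115.53 − $34,000 = $6,159.08.
Plan B is lower by $4,295.88.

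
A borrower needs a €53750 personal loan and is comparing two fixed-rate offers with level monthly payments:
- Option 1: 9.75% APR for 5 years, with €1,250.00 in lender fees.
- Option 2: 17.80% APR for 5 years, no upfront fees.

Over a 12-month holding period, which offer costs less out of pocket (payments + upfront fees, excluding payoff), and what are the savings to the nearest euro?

Option 1 by €1,434

Option 1: at 9.75% the monthly rate is 0.0081250, so the payment is 53,750 × 0.0081250 / (1 − 1.0081250^−60) = €1,135.43.
Option 2: at 17.80% the monthly rate is 0.0148333, so the payment is 53,750 × 0.0148333 / (1 − 1.0148333^−60) = €1,359.06.
Over 12 months: Option 1 costs 12 × €1,135.43 + €1,250.00 = €14,875.16; Option 2 costs 12 × €1,359.06 = €16,308.72.
Option 1 is cheaper by €16,308.72 − €14,875.16 = €1,433.56.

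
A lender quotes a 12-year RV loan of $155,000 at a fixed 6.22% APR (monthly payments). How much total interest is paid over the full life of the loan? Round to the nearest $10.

$65,360

At 6.22% the monthly rate is 0.0051833, so the payment is 155,000 × 0.0051833 / (1 − 1.0051833^−144) = $1,530.27.
Total paid = 144 × $1,530.27 = $220,358.88; interest = $220,358.88 − $155,000 = $65,358.88.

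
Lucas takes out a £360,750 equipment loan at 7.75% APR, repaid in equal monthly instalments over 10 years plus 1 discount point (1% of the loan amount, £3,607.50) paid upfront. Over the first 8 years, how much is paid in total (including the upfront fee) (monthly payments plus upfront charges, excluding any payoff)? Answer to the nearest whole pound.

£419,228

At 7.75% the monthly rate is 0.0064583, so the payment is 360,750 × 0.0064583 / (1 − 1.0064583^−120) = £4,329.38.
Total outlay = 96 × £4,329.38 + £3,607.50 = £419,227.98.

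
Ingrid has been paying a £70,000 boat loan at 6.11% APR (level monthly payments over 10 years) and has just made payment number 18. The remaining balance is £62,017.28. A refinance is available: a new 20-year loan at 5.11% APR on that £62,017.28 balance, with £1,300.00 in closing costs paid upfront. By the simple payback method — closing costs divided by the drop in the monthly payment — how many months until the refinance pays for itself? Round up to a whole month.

4 months

Current payment = 70,000 × 6.11%/12 / (1 − (1+0.0050917)^−120) = £781.02.
Refinanced payment = 62,017.28 × 0.0042583 / (1 − (1+0.0042583)^−240) = £413.06.
Monthly savings = £781.02 − £413.06 = £367.96.
Break-even = £1,300.00 / £367.96 = 3.53 → 4 months.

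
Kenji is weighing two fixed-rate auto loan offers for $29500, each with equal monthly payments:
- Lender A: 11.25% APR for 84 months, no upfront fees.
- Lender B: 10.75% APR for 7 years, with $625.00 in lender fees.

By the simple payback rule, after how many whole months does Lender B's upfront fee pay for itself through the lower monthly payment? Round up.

81 months

Lender A: at 11.25% the monthly rate is 0.0093750, so the payment is 29,500 × 0.0093750 / (1 − 1.0093750^−84) = $509.00.
Lender B: at 10.75% the monthly rate is 0.0089583, so the payment is 29,500 × 0.0089583 / (1 − 1.0089583^−84) = $501.24.
Monthly savings = $509.00 − $501.24 = $7.76.
Break-even = $625.00 / $7.76 = 80.54 → 81 months.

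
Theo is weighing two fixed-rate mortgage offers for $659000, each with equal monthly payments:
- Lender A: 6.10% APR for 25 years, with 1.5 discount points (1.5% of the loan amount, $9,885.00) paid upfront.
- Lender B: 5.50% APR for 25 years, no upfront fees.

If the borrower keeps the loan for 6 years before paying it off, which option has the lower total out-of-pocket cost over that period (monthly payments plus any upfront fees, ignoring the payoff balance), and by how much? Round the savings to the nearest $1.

Lender A: at 6.10% the monthly rate is 0.0050833, so the payment is 659,000 × 0.0050833 / (1 − 1.0050833^−300) = $4,286.32.
Lender B: at 5.50% the monthly rate is 0.0045833, so the payment is 659,000 × 0.0045833 / (1 − 1.0045833^−300) = $4,046.84.
Over 72 months: Lender A costs 72 × $4,286.32 + $9,885.00 = $318,500.04; Lender B costs 72 × $4,046.84 = $291,372.48.
Lender B is cheaper by $318,500.04 − $291,372.48 = $27,127.56.

Lender B by $27,128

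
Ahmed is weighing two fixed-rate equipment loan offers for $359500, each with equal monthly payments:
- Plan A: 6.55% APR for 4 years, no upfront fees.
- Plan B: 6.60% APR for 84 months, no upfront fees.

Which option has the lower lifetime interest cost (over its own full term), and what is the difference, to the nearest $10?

Plan A: monthly rate = 6.55%/12 = 0.0054583; payment = 359,500 × 0.0054583 / (1 − (1+0.0054583)^−48) = $8,533.82.
Total interest on Plan A = 48 × $8,533.82 − $359,500 = $50,123.36.
Plan B: at 6.60% the monthly rate is 0.0055000, so the payment is 359,500 × 0.0055000 / (1 − 1.0055000^−84) = $5,355.79.
Total interest on Plan B = 84 × $5,355.79 − $359,500 = $90,386.36.
Plan A is lower by $40,263.00.

Plan A by $40,260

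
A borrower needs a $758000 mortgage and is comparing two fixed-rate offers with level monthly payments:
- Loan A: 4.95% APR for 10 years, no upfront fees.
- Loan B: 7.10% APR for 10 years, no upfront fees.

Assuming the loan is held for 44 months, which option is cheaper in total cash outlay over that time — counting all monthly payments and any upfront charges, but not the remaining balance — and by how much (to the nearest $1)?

Loan A: monthly rate = 4.95%/12 = 0.0041250; payment = 758,000 × 0.0041250 / (1 − (1+0.0041250)^−120) = $8,021.25.
Loan B: monthly rate = 7.1%/12 = 0.0059167; payment = 758,000 × 0.0059167 / (1 − (1+0.0059167)^−120) = $8,840.14.
Over 44 months: Loan A costs 44 × $8,021.25 = $352,935.00; Loan B costs 44 × $8,840.14 = $388,966.16.
Loan A is cheaper by $388,966.16 − $352,935.00 = $36,031.16.

Loan A by $36,031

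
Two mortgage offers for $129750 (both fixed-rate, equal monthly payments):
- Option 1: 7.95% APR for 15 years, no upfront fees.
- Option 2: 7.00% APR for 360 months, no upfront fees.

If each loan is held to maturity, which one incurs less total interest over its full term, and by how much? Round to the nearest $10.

Option 1: at 7.95% the monthly rate is 0.0066250, so the payment is 129,750 × 0.0066250 / (1 − 1.0066250^−180) = $1,236.22.
Total interest on Option 1 = 180 × $1,236.22 − $129,750 = $92,769.60.
Option 2: monthly rate = 7%/12 = 0.0058333; payment = 129,750 × 0.0058333 / (1 − (1+0.0058333)^−360) = $863.23.
Total interest on Option 2 = 360 × $863.23 − $129,750 = $181,012.80.
Option 1 is lower by $88,243.20.

Option 1 by $88,240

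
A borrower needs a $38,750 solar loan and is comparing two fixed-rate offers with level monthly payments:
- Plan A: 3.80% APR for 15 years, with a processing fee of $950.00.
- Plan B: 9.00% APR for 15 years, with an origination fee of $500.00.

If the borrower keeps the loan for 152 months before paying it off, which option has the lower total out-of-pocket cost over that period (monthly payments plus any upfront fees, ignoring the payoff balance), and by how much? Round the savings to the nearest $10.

Plan A by $16,310

Plan A: at 3.80% the monthly rate is 0.0031667, so the payment is 38,750 × 0.0031667 / (1 − 1.0031667^−180) = $282.76.
Plan B: monthly rate = 9%/12 = 0.0075000; payment = 38,750 × 0.0075000 / (1 − (1+0.0075000)^−180) = $393.03.
Over 152 months: Plan A costs 152 × $282.76 + $950.00 = $43,929.52; Plan B costs 152 × $393.03 + $500.00 = $60,240.56.
Plan A is cheaper by $60,240.56 − $43,929.52 = $16,311.04.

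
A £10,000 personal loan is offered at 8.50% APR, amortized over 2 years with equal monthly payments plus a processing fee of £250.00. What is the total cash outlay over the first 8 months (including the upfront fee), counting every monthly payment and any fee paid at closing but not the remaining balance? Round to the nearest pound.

£3,886

At 8.50% the monthly rate is 0.0070833, so the payment is 10,000 × 0.0070833 / (1 − 1.0070833^−24) = £454.56.
Total outlay = 8 × £454.56 + £250.00 = £3,886.48.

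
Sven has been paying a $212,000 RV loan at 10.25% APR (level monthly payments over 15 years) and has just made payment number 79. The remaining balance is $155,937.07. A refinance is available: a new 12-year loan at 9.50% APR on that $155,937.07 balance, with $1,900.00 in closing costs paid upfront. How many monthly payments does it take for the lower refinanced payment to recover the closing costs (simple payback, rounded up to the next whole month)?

4 months

Current payment = 212,000 × 10.25%/12 / (1 − (1+0.0085417)^−180) = $2,310.70.
Refinanced payment = 155,937.07 × 0.0079167 / (1 − (1+0.0079167)^−144) = $1,818.81.
Monthly savings = $2,310.70 − $1,818.81 = $491.89.
Break-even = $1,900.00 / $491.89 = 3.86 → 4 months.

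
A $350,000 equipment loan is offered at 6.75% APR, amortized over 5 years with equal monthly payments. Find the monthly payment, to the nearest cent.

Monthly rate = 6.75%/12 = 0.0056250; payment = 350,000 × 0.0056250 / (1 − (1+0.0056250)^−60) = $6,889.21.

$6,889.21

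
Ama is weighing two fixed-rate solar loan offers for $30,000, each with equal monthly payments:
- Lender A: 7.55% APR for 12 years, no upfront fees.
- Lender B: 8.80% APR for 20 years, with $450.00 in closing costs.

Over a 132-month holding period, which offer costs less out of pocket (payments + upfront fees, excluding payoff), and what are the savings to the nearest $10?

Lender B by $6,320

Lender A: at 7.55% the monthly rate is 0.0062917, so the payment is 30,000 × 0.0062917 / (1 − 1.0062917^−144) = $317.38.
Lender B: monthly rate = 8.8%/12 = 0.0073333; payment = 30,000 × 0.0073333 / (1 − (1+0.0073333)^−240) = $266.07.
Over 132 months: Lender A costs 132 × $317.38 = $41,894.16; Lender B costs 132 × $266.07 + $450.00 = $35,571.24.
Lender B is cheaper by $41,894.16 − $35,571.24 = $6,322.92.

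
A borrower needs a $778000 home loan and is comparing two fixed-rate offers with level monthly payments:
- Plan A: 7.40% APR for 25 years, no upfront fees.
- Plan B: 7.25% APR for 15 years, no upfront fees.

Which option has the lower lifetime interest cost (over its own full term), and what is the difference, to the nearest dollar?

Plan B by $431,279

Plan A: at 7.40% the monthly rate is 0.0061667, so the payment is 778,000 × 0.0061667 / (1 − 1.0061667^−300) = $5,698.84.
Total interest on Plan A = 300 × $5,698.84 − $778,000 = $931,652.00.
Plan B: monthly rate = 7.25%/12 = 0.0060417; payment = 778,000 × 0.0060417 / (1 − (1+0.0060417)^−180) = $7,102.07.
Total interest on Plan B = 180 × $7,102.07 − $778,000 = $500,372.60.
Plan B is lower by $431,279.40.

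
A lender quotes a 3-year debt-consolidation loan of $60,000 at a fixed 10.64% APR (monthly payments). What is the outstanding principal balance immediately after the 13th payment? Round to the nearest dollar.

With monthly rate i = 10.64%/12 = 0.0088667, the balance after k of n payments is P · [(1+i)^n − (1+i)^k] / [(1+i)^n − 1].
(1+0.0088667)^36 = 1.37409206 and (1+0.0088667)^13 = 1.12160271, so the balance is 60,000 × (1.37409206 − 1.12160271) / (1.37409206 − 1) = $40,496.34.

$40,496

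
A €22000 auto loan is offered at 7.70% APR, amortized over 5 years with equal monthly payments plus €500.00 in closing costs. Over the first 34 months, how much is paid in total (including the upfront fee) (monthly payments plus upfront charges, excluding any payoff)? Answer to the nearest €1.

€15,560

At 7.70% the monthly rate is 0.0064167, so the payment is 22,000 × 0.0064167 / (1 − 1.0064167^−60) = €442.93.
Total outlay = 34 × €442.93 + €500.00 = €15,559.62.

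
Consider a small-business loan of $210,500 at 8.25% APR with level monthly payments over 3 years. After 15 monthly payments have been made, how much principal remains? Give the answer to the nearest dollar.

$129,051

With monthly rate i = 8.25%/12 = 0.0068750, the balance after k of n payments is P · [(1+i)^n − (1+i)^k] / [(1+i)^n − 1].
(1+0.0068750)^36 = 1.27973509 and (1+0.0068750)^15 = 1.10823884, so the balance is 210,500 × (1.27973509 − 1.10823884) / (1.27973509 − 1) = $129,050.53.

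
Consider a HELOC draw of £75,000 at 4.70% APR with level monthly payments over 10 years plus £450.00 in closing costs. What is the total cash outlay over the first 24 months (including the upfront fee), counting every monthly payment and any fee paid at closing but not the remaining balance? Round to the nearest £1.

£19,279

At 4.70% the monthly rate is 0.0039167, so the payment is 75,000 × 0.0039167 / (1 − 1.0039167^−120) = £784.54.
Total outlay = 24 × £784.54 + £450.00 = £19,278.96.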